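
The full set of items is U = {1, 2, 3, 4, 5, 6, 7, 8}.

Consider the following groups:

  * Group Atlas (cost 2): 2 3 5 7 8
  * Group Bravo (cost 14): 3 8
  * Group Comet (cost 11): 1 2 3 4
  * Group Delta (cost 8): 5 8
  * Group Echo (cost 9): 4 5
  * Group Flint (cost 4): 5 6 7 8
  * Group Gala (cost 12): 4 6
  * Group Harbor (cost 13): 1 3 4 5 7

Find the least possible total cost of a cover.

15

Comet, Flint together cover every item (Comet ∪ Flint = {1, 2, 3, 4, 5, 6, 7, 8}); total cost 11 + 4 = 15.
The greedy pick Atlas, Flint, Comet costs 17; no covering selection beats 15.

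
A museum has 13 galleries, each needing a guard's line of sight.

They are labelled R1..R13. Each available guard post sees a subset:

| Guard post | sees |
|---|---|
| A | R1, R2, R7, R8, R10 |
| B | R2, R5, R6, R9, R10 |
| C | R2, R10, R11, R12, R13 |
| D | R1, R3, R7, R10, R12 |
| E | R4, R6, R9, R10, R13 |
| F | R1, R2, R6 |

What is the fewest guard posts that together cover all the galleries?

5

Take {A, B, C, D, E}. Their union is {R1, R2, R3, R4, R5, R6, R7, R8, R9, R10, R11, R12, R13}, which is all 13 galleries.
No 4 of the 6 guard posts cover everything (all 15 combinations miss at least one gallery), so 5 is optimal.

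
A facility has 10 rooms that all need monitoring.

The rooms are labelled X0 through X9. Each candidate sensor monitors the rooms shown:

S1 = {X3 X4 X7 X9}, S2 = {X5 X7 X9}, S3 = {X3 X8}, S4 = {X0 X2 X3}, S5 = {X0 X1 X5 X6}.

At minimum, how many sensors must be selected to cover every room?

S1 and S3 and S4 and S5 together: S1 ∪ S3 ∪ S4 ∪ S5 = {X0, X1, X2, X3, X4, X5, X6, X7, X8, X9} — every room is covered.
Only S4 contains X2, so S4 is forced; the remaining 7 rooms need at least 3 more sensors (each remaining sensor adds at most 3) — so at least 4 sensors are needed, and 4 is optimal.

4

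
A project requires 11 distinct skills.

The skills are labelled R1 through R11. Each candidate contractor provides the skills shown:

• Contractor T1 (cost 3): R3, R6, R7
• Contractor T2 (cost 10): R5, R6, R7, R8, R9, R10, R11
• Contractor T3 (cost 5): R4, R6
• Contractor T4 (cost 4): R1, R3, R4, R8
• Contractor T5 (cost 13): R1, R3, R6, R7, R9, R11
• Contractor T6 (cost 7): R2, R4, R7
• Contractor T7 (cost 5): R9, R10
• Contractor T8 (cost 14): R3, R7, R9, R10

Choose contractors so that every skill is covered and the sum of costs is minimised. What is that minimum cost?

21

T2, T4, T6 together cover every skill (T2 ∪ T4 ∪ T6 = {R1, R2, R3, R4, R5, R6, R7, R8, R9, R10, R11}); total cost 10 + 4 + 7 = 21.
The greedy pick T1, T4, T2, T6 costs 24; no covering selection beats 21.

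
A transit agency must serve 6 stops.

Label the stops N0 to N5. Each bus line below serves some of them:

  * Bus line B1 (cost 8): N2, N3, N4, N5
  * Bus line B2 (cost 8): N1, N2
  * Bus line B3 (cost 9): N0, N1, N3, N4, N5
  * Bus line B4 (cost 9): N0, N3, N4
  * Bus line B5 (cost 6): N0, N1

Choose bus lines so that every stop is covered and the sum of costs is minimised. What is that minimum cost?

B1, B5 together cover every stop (B1 ∪ B5 = {N0, N1, N2, N3, N4, N5}); total cost 8 + 6 = 14.
The greedy pick B3, B1 costs 17; no covering selection beats 14.

14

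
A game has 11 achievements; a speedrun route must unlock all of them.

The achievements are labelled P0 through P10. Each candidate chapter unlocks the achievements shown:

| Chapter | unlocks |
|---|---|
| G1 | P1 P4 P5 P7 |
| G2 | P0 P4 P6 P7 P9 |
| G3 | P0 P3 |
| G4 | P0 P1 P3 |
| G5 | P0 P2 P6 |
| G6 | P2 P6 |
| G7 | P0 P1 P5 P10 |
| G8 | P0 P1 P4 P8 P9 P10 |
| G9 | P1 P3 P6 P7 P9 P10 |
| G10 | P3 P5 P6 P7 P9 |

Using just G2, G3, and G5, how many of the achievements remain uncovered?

Union of G2, G3, G5 = {P0, P2, P3, P4, P6, P7, P9}.
Not covered: P1, P5, P8, P10 — 4 achievements.

4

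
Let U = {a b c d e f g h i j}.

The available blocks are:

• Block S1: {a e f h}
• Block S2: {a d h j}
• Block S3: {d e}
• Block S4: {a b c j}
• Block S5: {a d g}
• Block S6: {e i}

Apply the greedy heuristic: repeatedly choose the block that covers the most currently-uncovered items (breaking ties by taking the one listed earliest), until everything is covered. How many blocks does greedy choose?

4

Greedy: pick S1 (covers 4 new) → pick S4 (covers 3 new) → pick S5 (covers 2 new) → pick S6 (covers 1 new). Total picks: 4.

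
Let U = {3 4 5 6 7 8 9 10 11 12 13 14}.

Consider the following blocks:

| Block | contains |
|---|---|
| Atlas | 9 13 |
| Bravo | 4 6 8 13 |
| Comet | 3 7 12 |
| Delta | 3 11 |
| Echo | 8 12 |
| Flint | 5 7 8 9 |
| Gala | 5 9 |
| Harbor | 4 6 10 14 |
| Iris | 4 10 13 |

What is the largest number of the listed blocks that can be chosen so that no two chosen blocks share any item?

Delta, Echo, Gala, Iris are pairwise disjoint (Delta={3,11}; Echo={8,12}; Gala={5,9}; Iris={4,10,13}).
Every remaining block overlaps one of these, and no 5 of the listed blocks are pairwise disjoint, so 4 is the maximum.

4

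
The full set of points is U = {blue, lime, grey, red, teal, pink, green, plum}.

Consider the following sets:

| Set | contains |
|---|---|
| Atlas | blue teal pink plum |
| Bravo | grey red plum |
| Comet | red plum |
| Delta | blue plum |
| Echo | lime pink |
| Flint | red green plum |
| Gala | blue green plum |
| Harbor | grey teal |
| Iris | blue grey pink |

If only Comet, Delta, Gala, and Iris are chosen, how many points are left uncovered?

Union of Comet, Delta, Gala, Iris = {blue, grey, red, pink, green, plum}.
Not covered: lime, teal — 2 points.

2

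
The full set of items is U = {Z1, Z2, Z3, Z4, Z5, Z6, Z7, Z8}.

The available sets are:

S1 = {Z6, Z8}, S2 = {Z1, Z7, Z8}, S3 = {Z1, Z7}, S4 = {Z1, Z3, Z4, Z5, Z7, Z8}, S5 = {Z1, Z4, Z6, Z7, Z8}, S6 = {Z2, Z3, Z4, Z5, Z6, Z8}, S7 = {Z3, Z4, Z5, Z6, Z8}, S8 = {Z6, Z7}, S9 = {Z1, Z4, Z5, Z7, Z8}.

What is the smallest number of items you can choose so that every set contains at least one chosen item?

The 2 items {Z7, Z8} hit every set.
The sets S1, S3 are pairwise disjoint, so any hitting set needs a separate item for each — at least 2. Hence 2 is optimal.

2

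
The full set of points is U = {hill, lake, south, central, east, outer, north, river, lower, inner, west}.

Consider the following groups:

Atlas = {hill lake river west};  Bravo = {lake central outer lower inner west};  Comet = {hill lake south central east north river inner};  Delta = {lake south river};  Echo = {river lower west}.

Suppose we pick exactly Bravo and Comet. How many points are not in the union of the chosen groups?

0

Union of Bravo, Comet = {hill, lake, south, central, east, outer, north, river, lower, inner, west} — that's every point, so 0 are uncovered.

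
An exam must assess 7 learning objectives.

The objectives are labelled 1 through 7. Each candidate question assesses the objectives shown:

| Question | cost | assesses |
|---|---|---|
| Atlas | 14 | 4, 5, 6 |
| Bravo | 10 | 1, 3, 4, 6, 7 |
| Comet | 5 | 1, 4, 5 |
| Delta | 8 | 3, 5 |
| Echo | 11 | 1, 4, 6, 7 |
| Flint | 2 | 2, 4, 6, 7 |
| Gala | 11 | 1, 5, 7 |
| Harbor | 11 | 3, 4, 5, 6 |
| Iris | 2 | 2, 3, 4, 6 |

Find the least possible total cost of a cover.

Comet, Flint, Iris together cover every objective (Comet ∪ Flint ∪ Iris = {1, 2, 3, 4, 5, 6, 7}); total cost 5 + 2 + 2 = 9.
No covering selection has total cost below 9.

9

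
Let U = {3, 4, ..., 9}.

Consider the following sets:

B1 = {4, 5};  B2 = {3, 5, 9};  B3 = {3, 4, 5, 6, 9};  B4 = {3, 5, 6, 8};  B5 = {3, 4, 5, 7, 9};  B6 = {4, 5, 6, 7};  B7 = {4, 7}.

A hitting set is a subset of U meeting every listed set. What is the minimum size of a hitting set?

The 2 points {3, 4} hit every set.
The sets B4, B7 are pairwise disjoint, so any hitting set needs a separate point for each — at least 2. Hence 2 is optimal.

2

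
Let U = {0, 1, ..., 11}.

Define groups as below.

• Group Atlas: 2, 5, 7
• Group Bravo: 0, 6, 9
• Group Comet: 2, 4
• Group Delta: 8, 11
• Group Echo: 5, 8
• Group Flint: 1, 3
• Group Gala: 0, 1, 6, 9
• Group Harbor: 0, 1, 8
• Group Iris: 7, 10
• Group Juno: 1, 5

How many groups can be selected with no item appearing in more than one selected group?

Bravo, Comet, Echo, Flint, Iris are pairwise disjoint (Bravo={0,6,9}; Comet={2,4}; Echo={5,8}; Flint={1,3}; Iris={7,10}).
Every remaining group overlaps one of these, and no 6 of the listed groups are pairwise disjoint, so 5 is the maximum.

5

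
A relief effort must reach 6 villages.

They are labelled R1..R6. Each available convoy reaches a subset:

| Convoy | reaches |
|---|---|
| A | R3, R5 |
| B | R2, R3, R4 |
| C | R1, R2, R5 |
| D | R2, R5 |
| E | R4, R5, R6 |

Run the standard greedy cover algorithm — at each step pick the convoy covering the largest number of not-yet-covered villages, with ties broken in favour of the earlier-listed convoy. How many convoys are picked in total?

3

Greedy: pick B (covers 3 new) → pick C (covers 2 new) → pick E (covers 1 new). Total picks: 3.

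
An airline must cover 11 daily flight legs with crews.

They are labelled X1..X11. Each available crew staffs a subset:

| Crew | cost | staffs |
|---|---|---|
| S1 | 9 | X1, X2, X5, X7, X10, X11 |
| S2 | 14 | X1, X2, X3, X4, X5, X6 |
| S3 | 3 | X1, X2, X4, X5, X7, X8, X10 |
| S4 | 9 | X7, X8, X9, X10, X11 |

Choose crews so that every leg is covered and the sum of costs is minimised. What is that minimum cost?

S2, S4 together cover every leg (S2 ∪ S4 = {X1, X2, X3, X4, X5, X6, X7, X8, X9, X10, X11}); total cost 14 + 9 = 23.
The greedy pick S3, S4, S2 costs 26; no covering selection beats 23.

23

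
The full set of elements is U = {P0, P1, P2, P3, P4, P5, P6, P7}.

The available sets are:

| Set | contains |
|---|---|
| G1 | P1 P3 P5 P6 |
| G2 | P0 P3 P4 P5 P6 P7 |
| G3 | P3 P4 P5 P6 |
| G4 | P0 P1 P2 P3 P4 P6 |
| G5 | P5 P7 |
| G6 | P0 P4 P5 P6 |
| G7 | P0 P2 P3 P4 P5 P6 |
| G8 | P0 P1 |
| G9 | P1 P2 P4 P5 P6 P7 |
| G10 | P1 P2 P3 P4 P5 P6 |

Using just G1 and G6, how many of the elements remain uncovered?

2

Union of G1, G6 = {P0, P1, P3, P4, P5, P6}.
Not covered: P2, P7 — 2 elements.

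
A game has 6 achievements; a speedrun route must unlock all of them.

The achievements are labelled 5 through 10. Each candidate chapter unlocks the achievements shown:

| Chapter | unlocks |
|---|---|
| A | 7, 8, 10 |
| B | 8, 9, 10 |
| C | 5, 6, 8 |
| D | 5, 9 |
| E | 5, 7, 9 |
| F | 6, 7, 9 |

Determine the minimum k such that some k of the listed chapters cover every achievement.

3

Take {A, E, F}. Their union is {5, 6, 7, 8, 9, 10}, which is all 6 achievements.
No 2 of the 6 chapters cover everything (all 15 combinations miss at least one achievement), so 3 is optimal.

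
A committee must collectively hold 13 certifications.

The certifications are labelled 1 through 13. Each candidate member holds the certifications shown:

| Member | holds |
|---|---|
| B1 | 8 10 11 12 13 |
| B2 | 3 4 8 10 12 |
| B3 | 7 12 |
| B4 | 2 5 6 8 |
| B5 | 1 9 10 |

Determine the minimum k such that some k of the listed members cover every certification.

Take {B1, B2, B3, B4, B5}. Their union is {1, 2, 3, 4, 5, 6, 7, 8, 9, 10, 11, 12, 13}, which is all 13 certifications.
No 4 of the 5 members cover everything (all 5 combinations miss at least one certification), so 5 is optimal.

5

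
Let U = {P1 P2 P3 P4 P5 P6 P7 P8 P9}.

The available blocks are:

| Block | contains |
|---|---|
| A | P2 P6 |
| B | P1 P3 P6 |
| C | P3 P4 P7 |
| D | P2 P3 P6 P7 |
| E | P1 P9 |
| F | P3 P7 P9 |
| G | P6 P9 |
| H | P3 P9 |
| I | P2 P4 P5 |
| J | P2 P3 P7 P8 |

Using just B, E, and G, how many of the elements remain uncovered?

Union of B, E, G = {P1, P3, P6, P9}.
Not covered: P2, P4, P5, P7, P8 — 5 elements.

5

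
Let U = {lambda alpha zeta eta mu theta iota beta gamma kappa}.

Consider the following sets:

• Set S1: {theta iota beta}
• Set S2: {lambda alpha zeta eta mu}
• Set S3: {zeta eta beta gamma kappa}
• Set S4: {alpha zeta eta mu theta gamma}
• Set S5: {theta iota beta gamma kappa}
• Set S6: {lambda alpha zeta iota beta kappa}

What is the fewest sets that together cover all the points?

2

Take {S4, S6}. Their union is {lambda, alpha, zeta, eta, mu, theta, iota, beta, gamma, kappa}, which is all 10 points.
No single set has all 10 points (the largest, S4, has 6), so 2 is optimal.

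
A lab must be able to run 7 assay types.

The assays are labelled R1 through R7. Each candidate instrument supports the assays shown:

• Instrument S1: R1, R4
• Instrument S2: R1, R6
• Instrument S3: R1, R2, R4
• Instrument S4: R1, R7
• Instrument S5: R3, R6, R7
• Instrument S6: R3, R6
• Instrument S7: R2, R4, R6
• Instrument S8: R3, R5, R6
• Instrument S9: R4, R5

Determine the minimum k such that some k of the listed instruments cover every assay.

3

Take {S3, S5, S9}. Their union is {R1, R2, R3, R4, R5, R6, R7}, which is all 7 assays.
Each instrument has at most 3 assays, and 2·3 = 6 < 7 — so at least 3 instruments are needed, and 3 is optimal.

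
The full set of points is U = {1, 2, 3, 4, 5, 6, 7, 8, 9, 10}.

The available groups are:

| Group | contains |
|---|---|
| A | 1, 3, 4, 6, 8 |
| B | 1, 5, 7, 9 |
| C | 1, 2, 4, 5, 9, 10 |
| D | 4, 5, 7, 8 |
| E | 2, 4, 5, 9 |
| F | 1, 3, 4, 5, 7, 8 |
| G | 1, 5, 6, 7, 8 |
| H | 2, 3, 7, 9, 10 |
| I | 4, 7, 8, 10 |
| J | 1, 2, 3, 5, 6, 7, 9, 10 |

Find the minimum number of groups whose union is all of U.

A and J together: A ∪ J = {1, 2, 3, 4, 5, 6, 7, 8, 9, 10} — every point is covered.
No single group has all 10 points (the largest, J, has 8), so 2 is optimal.

2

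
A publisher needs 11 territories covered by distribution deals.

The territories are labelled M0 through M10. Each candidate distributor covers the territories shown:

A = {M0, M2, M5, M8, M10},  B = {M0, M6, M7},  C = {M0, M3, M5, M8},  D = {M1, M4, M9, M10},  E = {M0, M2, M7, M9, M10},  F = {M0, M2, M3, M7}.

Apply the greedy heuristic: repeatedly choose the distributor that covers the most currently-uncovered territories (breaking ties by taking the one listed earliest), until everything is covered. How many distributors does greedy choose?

4

Greedy: pick A (covers 5 new) → pick D (covers 3 new) → pick B (covers 2 new) → pick C (covers 1 new). Total picks: 4.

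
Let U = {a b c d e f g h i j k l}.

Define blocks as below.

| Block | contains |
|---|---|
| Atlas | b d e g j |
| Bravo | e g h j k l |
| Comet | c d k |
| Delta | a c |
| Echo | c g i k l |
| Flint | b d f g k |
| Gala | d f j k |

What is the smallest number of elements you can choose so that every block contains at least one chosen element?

3

T = {a, e, k} meets every block (each contains at least one member of T), and |T| = 3.
No choice of 2 elements meets every block, so 3 is the minimum.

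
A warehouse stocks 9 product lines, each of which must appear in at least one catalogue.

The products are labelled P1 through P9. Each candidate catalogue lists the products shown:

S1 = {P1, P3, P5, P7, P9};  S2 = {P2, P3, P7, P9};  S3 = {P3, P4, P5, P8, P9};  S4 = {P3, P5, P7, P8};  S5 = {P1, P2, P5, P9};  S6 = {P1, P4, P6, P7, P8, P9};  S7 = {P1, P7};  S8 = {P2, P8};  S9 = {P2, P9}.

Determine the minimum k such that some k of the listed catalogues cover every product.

3

Take {S3, S5, S6}. Their union is {P1, P2, P3, P4, P5, P6, P7, P8, P9}, which is all 9 products.
Only S6 contains P6, so S6 is forced; the remaining 3 products need at least 2 more catalogues (each remaining catalogue adds at most 2) — so at least 3 catalogues are needed, and 3 is optimal.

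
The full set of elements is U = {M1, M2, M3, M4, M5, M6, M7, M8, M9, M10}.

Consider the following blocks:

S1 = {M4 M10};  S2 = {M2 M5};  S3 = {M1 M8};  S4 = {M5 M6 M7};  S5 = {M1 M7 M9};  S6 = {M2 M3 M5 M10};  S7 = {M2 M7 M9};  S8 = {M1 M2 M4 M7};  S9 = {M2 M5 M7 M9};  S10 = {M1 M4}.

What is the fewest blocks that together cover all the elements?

5

S1, S3, S4, S6, and S7 cover everything between them: the union {M1, M2, M3, M4, M5, M6, M7, M8, M9, M10} is all of U.
No 4 of the 10 blocks cover everything (all 210 combinations miss at least one element), so 5 is optimal.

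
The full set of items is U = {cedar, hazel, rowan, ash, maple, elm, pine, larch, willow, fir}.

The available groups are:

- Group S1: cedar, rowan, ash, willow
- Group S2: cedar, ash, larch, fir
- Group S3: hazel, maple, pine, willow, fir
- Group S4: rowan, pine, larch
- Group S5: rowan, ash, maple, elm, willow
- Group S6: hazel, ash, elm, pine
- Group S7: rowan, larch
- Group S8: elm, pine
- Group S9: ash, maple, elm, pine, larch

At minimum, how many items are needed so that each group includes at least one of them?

3

The 3 items {rowan, pine, fir} hit every group.
No choice of 2 items meets every group, so 3 is the minimum.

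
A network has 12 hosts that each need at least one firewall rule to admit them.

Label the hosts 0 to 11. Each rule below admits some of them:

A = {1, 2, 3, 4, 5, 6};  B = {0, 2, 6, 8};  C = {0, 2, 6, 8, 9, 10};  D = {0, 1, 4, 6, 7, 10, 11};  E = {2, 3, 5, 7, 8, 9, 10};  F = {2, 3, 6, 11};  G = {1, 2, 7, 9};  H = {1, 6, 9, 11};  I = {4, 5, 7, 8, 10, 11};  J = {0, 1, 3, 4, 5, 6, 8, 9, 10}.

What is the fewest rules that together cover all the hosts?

2

Take {D, E}. Their union is {0, 1, 2, 3, 4, 5, 6, 7, 8, 9, 10, 11}, which is all 12 hosts.
No single rule has all 12 hosts (the largest, J, has 9), so 2 is optimal.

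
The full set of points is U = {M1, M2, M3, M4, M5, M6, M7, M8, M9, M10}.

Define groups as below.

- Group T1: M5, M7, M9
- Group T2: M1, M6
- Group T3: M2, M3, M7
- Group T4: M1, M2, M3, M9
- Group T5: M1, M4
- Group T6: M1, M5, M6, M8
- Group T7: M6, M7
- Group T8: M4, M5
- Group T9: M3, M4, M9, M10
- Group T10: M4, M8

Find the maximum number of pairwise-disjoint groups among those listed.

T4, T7, T8 are pairwise disjoint (T4={M1,M2,M3,M9}; T7={M6,M7}; T8={M4,M5}).
Every remaining group overlaps one of these, and no 4 of the listed groups are pairwise disjoint, so 3 is the maximum.

3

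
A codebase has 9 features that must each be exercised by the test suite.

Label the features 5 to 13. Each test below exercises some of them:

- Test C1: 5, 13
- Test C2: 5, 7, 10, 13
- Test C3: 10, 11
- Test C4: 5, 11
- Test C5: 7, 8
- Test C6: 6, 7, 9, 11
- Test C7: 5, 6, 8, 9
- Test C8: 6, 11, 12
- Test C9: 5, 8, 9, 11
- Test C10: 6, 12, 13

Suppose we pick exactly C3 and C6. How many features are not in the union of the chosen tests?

Union of C3, C6 = {6, 7, 9, 10, 11}.
Not covered: 5, 8, 12, 13 — 4 features.

4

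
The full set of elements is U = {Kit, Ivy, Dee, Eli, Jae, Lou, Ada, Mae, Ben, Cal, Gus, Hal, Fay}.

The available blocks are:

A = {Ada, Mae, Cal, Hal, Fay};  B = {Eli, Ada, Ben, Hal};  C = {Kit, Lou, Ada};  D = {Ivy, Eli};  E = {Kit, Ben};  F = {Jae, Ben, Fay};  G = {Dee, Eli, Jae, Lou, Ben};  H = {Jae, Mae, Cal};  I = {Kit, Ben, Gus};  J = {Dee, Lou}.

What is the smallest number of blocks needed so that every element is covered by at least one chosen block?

4

A, D, G, and I cover everything between them: the union {Kit, Ivy, Dee, Eli, Jae, Lou, Ada, Mae, Ben, Cal, Gus, Hal, Fay} is all of U.
Only D contains Ivy, so D is forced; the remaining 11 elements need at least 3 more blocks (each remaining block adds at most 5) — so at least 4 blocks are needed, and 4 is optimal.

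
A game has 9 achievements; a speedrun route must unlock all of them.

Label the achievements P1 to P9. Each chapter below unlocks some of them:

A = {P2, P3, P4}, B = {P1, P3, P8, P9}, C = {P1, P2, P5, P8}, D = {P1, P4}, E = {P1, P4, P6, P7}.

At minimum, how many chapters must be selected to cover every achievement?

3

B and C and E together: B ∪ C ∪ E = {P1, P2, P3, P4, P5, P6, P7, P8, P9} — every achievement is covered.
Each chapter has at most 4 achievements, and 2·4 = 8 < 9 — so at least 3 chapters are needed, and 3 is optimal.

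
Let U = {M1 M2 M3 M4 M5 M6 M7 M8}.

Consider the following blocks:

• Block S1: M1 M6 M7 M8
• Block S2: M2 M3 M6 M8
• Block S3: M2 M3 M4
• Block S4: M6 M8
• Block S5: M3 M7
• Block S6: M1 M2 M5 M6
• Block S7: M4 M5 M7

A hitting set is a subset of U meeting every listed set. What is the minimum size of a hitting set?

The 3 points {M3, M5, M8} hit every block.
No choice of 2 points meets every block, so 3 is the minimum.

3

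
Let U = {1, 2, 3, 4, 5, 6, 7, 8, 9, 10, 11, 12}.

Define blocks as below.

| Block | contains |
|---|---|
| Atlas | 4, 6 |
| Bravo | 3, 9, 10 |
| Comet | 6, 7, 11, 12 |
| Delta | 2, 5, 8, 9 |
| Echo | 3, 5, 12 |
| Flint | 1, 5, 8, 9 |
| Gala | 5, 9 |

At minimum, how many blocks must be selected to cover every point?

Take {Atlas, Bravo, Comet, Delta, Flint}. Their union is {1, 2, 3, 4, 5, 6, 7, 8, 9, 10, 11, 12}, which is all 12 points.
No 4 of the 7 blocks cover everything (all 35 combinations miss at least one point), so 5 is optimal.

5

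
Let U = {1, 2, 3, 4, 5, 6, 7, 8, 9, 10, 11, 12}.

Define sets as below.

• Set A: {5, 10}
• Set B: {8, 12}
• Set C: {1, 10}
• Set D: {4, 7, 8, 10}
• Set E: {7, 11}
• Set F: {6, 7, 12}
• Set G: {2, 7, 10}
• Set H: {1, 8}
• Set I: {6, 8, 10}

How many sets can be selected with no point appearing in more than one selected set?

3

B, C, E are pairwise disjoint (B={8,12}; C={1,10}; E={7,11}).
Every remaining set overlaps one of these, and no 4 of the listed sets are pairwise disjoint, so 3 is the maximum.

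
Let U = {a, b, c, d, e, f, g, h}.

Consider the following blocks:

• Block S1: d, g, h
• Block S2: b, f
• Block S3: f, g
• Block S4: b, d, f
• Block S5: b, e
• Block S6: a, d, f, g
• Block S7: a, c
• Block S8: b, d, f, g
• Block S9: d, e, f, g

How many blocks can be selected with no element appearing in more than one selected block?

3

S1, S2, S7 are pairwise disjoint (S1={d,g,h}; S2={b,f}; S7={a,c}).
Every remaining block overlaps one of these, and no 4 of the listed blocks are pairwise disjoint, so 3 is the maximum.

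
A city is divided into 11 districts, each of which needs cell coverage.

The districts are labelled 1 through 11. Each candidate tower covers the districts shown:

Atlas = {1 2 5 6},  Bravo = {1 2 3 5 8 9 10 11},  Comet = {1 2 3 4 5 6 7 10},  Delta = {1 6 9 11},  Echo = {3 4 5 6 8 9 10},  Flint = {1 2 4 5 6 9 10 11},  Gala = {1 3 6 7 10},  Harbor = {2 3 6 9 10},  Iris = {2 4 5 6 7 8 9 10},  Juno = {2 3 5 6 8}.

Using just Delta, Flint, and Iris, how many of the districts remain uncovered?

1

Union of Delta, Flint, Iris = {1, 2, 4, 5, 6, 7, 8, 9, 10, 11}.
Not covered: 3 — 1 district.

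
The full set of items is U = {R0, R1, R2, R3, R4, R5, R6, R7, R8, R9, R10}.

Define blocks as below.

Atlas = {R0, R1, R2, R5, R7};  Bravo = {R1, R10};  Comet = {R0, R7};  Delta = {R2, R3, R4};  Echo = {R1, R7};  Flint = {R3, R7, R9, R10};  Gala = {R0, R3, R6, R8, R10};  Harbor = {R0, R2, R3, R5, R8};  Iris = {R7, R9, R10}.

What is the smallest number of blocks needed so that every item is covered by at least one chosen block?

Atlas, Delta, Flint, and Gala cover everything between them: the union {R0, R1, R2, R3, R4, R5, R6, R7, R8, R9, R10} is all of U.
No 3 of the 9 blocks cover everything (all 84 combinations miss at least one item), so 4 is optimal.

4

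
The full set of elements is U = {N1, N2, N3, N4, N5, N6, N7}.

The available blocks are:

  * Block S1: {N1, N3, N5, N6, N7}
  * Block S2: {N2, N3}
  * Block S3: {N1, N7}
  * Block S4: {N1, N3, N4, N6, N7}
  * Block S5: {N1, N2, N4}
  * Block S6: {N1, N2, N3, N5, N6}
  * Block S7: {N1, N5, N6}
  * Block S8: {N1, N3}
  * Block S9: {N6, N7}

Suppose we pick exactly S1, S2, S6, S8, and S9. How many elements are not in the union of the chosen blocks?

Union of S1, S2, S6, S8, S9 = {N1, N2, N3, N5, N6, N7}.
Not covered: N4 — 1 element.

1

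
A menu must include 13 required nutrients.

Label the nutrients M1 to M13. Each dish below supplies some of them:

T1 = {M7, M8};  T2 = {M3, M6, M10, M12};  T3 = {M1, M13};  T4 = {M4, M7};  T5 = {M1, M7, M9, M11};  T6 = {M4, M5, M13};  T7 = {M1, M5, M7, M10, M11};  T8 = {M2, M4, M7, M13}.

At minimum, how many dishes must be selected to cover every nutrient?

T1 and T2 and T5 and T7 and T8 together: T1 ∪ T2 ∪ T5 ∪ T7 ∪ T8 = {M1, M2, M3, M4, M5, M6, M7, M8, M9, M10, M11, M12, M13} — every nutrient is covered.
No 4 of the 8 dishes cover everything (all 70 combinations miss at least one nutrient), so 5 is optimal.

5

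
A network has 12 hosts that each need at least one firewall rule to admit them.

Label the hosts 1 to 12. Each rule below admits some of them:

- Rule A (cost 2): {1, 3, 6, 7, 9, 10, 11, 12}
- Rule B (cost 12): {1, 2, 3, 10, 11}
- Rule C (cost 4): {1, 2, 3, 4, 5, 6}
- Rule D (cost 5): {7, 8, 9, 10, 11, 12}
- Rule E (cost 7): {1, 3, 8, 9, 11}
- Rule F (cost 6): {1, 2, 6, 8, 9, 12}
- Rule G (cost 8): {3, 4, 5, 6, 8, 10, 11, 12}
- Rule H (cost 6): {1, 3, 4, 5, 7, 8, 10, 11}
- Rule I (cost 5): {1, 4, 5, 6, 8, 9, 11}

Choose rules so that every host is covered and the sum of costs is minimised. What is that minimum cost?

C, D together cover every host (C ∪ D = {1, 2, 3, 4, 5, 6, 7, 8, 9, 10, 11, 12}); total cost 4 + 5 = 9.
The greedy pick A, C, D costs 11; no covering selection beats 9.

9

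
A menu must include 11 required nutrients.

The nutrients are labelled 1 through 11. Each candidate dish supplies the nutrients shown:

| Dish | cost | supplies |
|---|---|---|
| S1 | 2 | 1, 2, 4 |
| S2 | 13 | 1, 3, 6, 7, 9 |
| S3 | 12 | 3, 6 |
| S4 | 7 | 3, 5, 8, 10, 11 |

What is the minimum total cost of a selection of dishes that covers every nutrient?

22

S1, S2, S4 together cover every nutrient (S1 ∪ S2 ∪ S4 = {1, 2, 3, 4, 5, 6, 7, 8, 9, 10, 11}); total cost 2 + 13 + 7 = 22.
No covering selection has total cost below 22.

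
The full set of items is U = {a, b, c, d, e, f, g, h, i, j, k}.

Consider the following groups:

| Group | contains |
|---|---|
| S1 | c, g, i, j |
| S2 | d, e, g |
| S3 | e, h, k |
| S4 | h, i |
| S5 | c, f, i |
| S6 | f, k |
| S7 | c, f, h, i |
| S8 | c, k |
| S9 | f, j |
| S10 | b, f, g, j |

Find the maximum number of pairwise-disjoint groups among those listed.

S2, S4, S8, S9 are pairwise disjoint (S2={d,e,g}; S4={h,i}; S8={c,k}; S9={f,j}).
Every remaining group overlaps one of these, and no 5 of the listed groups are pairwise disjoint, so 4 is the maximum.

4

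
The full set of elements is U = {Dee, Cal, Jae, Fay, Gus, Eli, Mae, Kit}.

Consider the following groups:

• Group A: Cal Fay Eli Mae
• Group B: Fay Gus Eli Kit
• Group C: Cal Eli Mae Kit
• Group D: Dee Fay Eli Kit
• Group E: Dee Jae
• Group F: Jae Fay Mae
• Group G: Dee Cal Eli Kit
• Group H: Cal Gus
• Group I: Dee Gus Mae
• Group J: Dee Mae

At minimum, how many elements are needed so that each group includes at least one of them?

T = {Dee, Cal, Fay} meets every group (each contains at least one member of T), and |T| = 3.
No choice of 2 elements meets every group, so 3 is the minimum.

3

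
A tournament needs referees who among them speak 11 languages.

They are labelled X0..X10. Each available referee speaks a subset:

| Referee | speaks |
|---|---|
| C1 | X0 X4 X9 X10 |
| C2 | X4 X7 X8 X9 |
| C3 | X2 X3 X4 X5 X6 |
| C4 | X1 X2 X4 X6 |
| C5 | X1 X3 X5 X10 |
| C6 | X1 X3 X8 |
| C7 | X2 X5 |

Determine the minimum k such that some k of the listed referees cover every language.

4

Take {C1, C2, C3, C6}. Their union is {X0, X1, X2, X3, X4, X5, X6, X7, X8, X9, X10}, which is all 11 languages.
No 3 of the 7 referees cover everything (all 35 combinations miss at least one language), so 4 is optimal.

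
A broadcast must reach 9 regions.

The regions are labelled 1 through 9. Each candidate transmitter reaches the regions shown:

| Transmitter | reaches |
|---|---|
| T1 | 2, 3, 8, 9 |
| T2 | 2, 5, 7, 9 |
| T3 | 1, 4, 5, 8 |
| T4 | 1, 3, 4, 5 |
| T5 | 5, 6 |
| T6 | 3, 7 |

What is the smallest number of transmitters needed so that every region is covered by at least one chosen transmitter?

T2 and T3 and T4 and T5 together: T2 ∪ T3 ∪ T4 ∪ T5 = {1, 2, 3, 4, 5, 6, 7, 8, 9} — every region is covered.
No 3 of the 6 transmitters cover everything (all 20 combinations miss at least one region), so 4 is optimal.

4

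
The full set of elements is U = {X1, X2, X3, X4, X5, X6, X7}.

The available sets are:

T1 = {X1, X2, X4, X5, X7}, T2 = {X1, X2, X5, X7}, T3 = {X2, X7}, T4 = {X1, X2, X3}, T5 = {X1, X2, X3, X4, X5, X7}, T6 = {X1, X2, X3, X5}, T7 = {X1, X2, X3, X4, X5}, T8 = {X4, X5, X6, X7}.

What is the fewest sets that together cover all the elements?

2

T5 and T8 cover everything between them: the union {X1, X2, X3, X4, X5, X6, X7} is all of U.
No single set has all 7 elements (the largest, T5, has 6), so 2 is optimal.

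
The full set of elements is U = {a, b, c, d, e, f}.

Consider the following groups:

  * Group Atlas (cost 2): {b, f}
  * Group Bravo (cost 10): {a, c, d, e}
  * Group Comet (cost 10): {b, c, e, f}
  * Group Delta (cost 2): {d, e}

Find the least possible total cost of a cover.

Atlas, Bravo together cover every element (Atlas ∪ Bravo = {a, b, c, d, e, f}); total cost 2 + 10 = 12.
The greedy pick Atlas, Delta, Bravo costs 14; no covering selection beats 12.

12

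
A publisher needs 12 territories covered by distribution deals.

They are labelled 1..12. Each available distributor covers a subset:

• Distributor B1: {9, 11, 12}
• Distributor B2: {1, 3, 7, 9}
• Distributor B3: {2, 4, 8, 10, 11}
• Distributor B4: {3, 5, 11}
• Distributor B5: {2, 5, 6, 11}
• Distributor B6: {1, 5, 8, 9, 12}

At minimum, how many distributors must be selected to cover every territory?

4

Take {B1, B2, B3, B5}. Their union is {1, 2, 3, 4, 5, 6, 7, 8, 9, 10, 11, 12}, which is all 12 territories.
No 3 of the 6 distributors cover everything (all 20 combinations miss at least one territory), so 4 is optimal.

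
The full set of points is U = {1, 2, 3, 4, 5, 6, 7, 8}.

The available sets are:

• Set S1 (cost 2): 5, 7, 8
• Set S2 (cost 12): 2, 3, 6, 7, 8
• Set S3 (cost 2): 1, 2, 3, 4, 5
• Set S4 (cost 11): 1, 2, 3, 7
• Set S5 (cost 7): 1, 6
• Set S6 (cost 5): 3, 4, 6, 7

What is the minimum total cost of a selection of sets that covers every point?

9

S1, S3, S6 together cover every point (S1 ∪ S3 ∪ S6 = {1, 2, 3, 4, 5, 6, 7, 8}); total cost 2 + 2 + 5 = 9.
No covering selection has total cost below 9.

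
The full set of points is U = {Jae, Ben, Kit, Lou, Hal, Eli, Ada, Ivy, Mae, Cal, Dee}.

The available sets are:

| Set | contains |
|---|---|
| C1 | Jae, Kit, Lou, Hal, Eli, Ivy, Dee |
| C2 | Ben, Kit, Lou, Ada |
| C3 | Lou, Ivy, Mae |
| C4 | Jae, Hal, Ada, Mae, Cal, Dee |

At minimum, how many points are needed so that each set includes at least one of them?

The 2 points {Kit, Mae} hit every set.
No single point lies in every set, so at least 2 are needed and 2 is optimal.

2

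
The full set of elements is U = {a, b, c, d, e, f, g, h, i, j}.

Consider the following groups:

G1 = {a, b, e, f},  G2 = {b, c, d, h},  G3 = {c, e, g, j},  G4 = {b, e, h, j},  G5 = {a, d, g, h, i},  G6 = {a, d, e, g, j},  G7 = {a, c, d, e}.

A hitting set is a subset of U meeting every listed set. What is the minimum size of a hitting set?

T = {e, h} meets every group (each contains at least one member of T), and |T| = 2.
No single element lies in every group, so at least 2 are needed and 2 is optimal.

2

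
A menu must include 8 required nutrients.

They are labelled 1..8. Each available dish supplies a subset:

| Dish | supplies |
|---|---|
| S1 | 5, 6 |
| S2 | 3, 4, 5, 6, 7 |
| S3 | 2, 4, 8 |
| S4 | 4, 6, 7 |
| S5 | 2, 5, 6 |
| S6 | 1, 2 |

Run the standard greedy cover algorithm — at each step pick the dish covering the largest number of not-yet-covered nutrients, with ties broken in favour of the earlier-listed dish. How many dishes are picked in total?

3

Greedy: pick S2 (covers 5 new) → pick S3 (covers 2 new) → pick S6 (covers 1 new). Total picks: 3.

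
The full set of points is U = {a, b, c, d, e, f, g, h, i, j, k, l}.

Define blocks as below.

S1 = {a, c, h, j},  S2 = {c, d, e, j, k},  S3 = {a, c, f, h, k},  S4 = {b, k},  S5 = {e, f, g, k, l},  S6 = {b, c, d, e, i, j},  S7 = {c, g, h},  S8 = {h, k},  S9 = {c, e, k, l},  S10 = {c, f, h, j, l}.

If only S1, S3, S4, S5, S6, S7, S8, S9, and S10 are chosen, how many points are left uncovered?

0

Union of S1, S3, S4, S5, S6, S7, S8, S9, S10 = {a, b, c, d, e, f, g, h, i, j, k, l} — that's every point, so 0 are uncovered.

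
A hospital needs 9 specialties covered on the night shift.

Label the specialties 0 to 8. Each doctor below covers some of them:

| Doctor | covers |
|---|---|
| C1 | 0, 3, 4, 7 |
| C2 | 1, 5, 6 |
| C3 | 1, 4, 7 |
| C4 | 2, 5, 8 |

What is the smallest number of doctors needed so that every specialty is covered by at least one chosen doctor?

Take {C1, C2, C4}. Their union is {0, 1, 2, 3, 4, 5, 6, 7, 8}, which is all 9 specialties.
Each doctor has at most 4 specialties, and 2·4 = 8 < 9 — so at least 3 doctors are needed, and 3 is optimal.

3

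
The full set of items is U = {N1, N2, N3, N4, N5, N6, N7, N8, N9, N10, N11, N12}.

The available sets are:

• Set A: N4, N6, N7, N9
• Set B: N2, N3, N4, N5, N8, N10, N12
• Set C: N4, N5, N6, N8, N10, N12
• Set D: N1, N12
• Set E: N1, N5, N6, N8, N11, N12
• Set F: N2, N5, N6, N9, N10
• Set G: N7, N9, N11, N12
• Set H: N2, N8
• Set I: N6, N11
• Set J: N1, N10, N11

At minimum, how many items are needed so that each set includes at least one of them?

4

The 4 items {N2, N6, N11, N12} hit every set.
No choice of 3 items meets every set, so 4 is the minimum.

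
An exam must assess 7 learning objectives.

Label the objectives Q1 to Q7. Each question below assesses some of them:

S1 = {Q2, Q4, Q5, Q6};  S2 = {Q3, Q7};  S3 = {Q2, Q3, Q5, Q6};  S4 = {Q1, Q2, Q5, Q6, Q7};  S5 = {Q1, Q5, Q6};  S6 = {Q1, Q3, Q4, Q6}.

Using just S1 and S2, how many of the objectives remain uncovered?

Union of S1, S2 = {Q2, Q3, Q4, Q5, Q6, Q7}.
Not covered: Q1 — 1 objective.

1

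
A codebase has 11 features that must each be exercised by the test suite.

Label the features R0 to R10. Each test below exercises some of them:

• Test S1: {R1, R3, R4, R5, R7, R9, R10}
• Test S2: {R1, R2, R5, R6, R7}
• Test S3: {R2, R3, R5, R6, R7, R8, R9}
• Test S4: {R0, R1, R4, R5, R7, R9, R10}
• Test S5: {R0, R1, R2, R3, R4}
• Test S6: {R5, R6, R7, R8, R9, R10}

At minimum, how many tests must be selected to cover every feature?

2

Take {S3, S4}. Their union is {R0, R1, R2, R3, R4, R5, R6, R7, R8, R9, R10}, which is all 11 features.
No single test has all 11 features (the largest, S1, has 7), so 2 is optimal.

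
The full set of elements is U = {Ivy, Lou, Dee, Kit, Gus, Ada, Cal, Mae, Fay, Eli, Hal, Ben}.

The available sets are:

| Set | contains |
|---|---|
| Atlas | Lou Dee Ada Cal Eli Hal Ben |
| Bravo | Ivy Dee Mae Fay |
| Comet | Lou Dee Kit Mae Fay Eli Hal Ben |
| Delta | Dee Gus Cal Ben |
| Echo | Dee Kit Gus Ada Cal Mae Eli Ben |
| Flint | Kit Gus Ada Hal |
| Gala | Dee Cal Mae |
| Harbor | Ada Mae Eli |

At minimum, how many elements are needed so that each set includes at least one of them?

H = {Dee, Ada} meets every set (each contains at least one member of H), and |H| = 2.
The sets Bravo, Flint are pairwise disjoint, so any hitting set needs a separate element for each — at least 2. Hence 2 is optimal.

2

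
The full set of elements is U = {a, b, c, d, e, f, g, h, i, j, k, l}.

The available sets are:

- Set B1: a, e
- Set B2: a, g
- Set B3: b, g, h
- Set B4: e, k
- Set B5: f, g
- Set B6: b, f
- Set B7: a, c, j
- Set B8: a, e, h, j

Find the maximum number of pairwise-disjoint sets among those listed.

B2, B4, B6 are pairwise disjoint (B2={a,g}; B4={e,k}; B6={b,f}).
Every remaining set overlaps one of these, and no 4 of the listed sets are pairwise disjoint, so 3 is the maximum.

3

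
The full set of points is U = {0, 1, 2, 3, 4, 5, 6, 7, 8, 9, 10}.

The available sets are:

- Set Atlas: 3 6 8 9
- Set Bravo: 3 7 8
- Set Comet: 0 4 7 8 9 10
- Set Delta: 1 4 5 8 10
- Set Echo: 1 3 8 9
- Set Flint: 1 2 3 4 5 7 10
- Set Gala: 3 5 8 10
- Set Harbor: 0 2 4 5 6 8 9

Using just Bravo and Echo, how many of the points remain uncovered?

Union of Bravo, Echo = {1, 3, 7, 8, 9}.
Not covered: 0, 2, 4, 5, 6, 10 — 6 points.

6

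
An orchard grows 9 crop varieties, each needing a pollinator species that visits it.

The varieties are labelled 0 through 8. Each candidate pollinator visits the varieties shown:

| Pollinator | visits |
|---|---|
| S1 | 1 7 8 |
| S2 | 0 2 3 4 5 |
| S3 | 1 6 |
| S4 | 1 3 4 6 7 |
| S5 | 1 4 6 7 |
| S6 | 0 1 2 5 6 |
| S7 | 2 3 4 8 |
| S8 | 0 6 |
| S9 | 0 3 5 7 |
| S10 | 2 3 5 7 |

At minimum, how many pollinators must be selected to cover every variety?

3

S6 and S7 and S9 together: S6 ∪ S7 ∪ S9 = {0, 1, 2, 3, 4, 5, 6, 7, 8} — every variety is covered.
No 2 of the 10 pollinators cover everything (all 45 combinations miss at least one variety), so 3 is optimal.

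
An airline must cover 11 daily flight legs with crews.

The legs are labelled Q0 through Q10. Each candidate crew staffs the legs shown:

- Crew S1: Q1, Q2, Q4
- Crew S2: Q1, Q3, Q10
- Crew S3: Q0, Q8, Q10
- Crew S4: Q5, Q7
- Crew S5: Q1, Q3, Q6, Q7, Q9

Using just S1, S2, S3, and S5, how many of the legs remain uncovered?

Union of S1, S2, S3, S5 = {Q0, Q1, Q2, Q3, Q4, Q6, Q7, Q8, Q9, Q10}.
Not covered: Q5 — 1 leg.

1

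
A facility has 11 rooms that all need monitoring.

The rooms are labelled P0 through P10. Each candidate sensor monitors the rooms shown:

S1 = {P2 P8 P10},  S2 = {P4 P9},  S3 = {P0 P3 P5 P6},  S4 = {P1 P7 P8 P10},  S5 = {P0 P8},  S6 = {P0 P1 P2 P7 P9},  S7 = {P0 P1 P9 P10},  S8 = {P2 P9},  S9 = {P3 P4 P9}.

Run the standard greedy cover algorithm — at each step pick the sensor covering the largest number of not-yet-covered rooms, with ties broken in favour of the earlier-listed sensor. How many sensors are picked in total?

4

Greedy: pick S6 (covers 5 new) → pick S3 (covers 3 new) → pick S1 (covers 2 new) → pick S2 (covers 1 new). Total picks: 4.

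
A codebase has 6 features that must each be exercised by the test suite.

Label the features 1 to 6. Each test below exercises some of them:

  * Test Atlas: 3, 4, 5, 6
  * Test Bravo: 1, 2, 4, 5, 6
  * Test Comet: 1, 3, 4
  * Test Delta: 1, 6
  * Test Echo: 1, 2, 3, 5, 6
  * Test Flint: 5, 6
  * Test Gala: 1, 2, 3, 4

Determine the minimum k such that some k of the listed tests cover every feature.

2

Take {Atlas, Gala}. Their union is {1, 2, 3, 4, 5, 6}, which is all 6 features.
No single test has all 6 features (the largest, Bravo, has 5), so 2 is optimal.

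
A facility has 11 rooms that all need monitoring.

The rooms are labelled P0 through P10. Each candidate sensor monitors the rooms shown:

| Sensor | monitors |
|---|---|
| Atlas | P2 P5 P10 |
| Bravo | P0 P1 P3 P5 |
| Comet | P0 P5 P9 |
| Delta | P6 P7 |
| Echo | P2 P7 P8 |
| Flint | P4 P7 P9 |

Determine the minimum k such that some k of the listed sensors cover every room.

Atlas and Bravo and Delta and Echo and Flint together: Atlas ∪ Bravo ∪ Delta ∪ Echo ∪ Flint = {P0, P1, P2, P3, P4, P5, P6, P7, P8, P9, P10} — every room is covered.
No 4 of the 6 sensors cover everything (all 15 combinations miss at least one room), so 5 is optimal.

5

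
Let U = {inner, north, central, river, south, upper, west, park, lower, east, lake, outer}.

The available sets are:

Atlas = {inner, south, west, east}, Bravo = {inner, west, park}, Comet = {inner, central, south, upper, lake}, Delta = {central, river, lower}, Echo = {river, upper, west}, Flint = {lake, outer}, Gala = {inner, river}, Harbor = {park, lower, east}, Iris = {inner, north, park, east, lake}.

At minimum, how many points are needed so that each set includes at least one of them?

4

Take H = {river, south, park, outer}. Each listed set contains at least one of these, so H is a hitting set of size 4.
No choice of 3 points meets every set, so 4 is the minimum.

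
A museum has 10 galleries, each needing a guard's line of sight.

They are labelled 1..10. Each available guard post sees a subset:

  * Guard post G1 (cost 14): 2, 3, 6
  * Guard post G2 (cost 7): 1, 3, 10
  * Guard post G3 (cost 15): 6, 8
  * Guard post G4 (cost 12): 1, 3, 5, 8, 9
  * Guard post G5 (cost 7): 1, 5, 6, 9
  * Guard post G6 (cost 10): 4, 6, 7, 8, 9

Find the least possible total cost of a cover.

38

G1, G2, G5, G6 together cover every gallery (G1 ∪ G2 ∪ G5 ∪ G6 = {1, 2, 3, 4, 5, 6, 7, 8, 9, 10}); total cost 14 + 7 + 7 + 10 = 38.
No covering selection has total cost below 38.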